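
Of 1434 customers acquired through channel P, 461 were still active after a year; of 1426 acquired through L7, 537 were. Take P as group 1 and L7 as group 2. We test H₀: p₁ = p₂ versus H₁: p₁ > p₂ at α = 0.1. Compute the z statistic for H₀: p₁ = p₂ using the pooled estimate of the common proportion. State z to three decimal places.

z = -3.091

p̂₁ = 461/1434 = 0.321478, p̂₂ = 537/1426 = 0.376578.
Pooled p̂ = (461+537)/(1434+1426) = 998/2860 = 0.348951.
SE = √(p̂(1−p̂)(1/n₁+1/n₂)) = √(0.348951·0.651049·0.00139861) = √(0.000317743) = 0.017825.
z = (0.321478 − 0.376578)/0.017825 = -0.055100/0.017825 = -3.091.
p-value = P(Z > -3.091) ≈ 0.9990. With α = 0.1, fail to reject H₀.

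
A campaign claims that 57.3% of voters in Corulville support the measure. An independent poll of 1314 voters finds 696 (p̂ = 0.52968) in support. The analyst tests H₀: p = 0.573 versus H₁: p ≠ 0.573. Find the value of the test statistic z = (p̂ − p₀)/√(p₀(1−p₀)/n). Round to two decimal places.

z = -3.17

p̂ = 696/1314 ≈ 0.52968.
SE = √(p₀(1−p₀)/n) = √(0.24467/1314) = 0.01365.
z = (0.52968 − 0.573)/0.01365 = -0.04332/0.01365 = -3.17.
Two-sided p-value ≈ 2·Φ(−3.175) = 0.0015.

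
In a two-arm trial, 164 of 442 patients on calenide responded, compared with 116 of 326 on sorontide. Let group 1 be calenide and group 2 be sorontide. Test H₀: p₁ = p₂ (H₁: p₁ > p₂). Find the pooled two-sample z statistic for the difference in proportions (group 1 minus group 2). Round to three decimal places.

p̂₁ = 164/442 ≈ 0.37104, p̂₂ = 116/326 ≈ 0.35583.
Pooled p̂ = (164+116)/(442+326) = 280/768 = 0.36458.
SE = √(p̂(1−p̂)(1/n₁+1/n₂)) = √(0.36458·0.63542·0.00532993) = √(0.00123474) = 0.03514.
z = (0.37104 − 0.35583)/0.03514 = 0.01521/0.03514 = 0.433.

z = 0.433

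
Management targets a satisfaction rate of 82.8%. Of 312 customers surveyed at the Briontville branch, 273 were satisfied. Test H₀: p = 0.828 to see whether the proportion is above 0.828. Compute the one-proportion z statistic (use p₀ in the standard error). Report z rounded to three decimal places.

p̂ = 273/312 = 0.87500.
Standard error under H₀: √(0.828×0.172/312) = 0.02136.
z = (0.87500 − 0.828)/0.02136 = 0.04700/0.02136 = 2.200.

z = 2.200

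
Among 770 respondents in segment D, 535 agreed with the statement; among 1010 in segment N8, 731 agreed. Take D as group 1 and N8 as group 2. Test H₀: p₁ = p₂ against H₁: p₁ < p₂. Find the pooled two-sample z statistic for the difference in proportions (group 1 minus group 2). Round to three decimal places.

z = -1.336

p̂₁ = 535/770 ≈ 0.694805, p̂₂ = 731/1010 ≈ 0.723762.
Pooled p̂ = (535+731)/(770+1010) = 1266/1780 = 0.711236.
SE = √(p̂(1−p̂)(1/n₁+1/n₂)) = √(0.711236·0.288764·0.0022888) = √(0.000470072) = 0.021681.
z = (0.694805 − 0.723762)/0.021681 = -0.028957/0.021681 = -1.336.
p-value = P(Z < -1.336) ≈ 0.0908.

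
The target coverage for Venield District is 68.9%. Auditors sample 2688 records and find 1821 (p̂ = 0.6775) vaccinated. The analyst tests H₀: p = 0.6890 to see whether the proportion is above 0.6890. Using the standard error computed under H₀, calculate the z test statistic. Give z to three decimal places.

p̂ = 1821/2688 ≈ 0.677455.
Standard error under H₀: √(0.689×0.311/2688) = 0.008928.
z = (0.677455 − 0.689)/0.008928 = -0.011545/0.008928 = -1.293.
p-value = P(Z > -1.293) ≈ 0.9020.

z = -1.293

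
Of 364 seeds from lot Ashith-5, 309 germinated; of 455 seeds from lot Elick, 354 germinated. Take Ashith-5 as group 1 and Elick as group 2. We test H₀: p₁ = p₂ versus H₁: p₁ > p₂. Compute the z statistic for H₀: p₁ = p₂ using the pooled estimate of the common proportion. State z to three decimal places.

z = 2.567

p̂₁ = 309/364 ≈ 0.84890, p̂₂ = 354/455 ≈ 0.77802.
Pooled p̂ = (309+354)/(364+455) = 663/819 = 0.80952.
SE = √(0.154195 × 0.00494505) = 0.02761.
z = (0.84890 − 0.77802)/0.02761 = 0.07088/0.02761 = 2.567.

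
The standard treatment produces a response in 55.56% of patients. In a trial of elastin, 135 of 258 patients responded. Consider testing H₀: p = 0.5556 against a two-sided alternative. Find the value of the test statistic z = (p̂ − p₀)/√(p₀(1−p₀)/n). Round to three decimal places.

z = -1.046

p̂ = 135/258 = 0.523256.
Standard error under H₀: √(0.5556×0.4444/258) = 0.030936.
z = (0.523256 − 0.5556)/0.030936 = -0.032344/0.030936 = -1.046.
Two-sided p-value ≈ 2·Φ(−1.046) = 0.2958.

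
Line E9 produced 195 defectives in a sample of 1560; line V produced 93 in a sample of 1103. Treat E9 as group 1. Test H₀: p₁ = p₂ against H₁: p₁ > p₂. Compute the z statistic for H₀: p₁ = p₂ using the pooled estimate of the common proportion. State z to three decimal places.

z = 3.330

p̂₁ = 195/1560 ≈ 0.125000, p̂₂ = 93/1103 ≈ 0.084316.
Pooled p̂ = (195+93)/(1560+1103) = 288/2663 = 0.108149.
SE = √(0.0964526 × 0.00154764) = 0.012218.
z = (0.125000 − 0.084316)/0.012218 = 0.040684/0.012218 = 3.330.
p-value = P(Z > 3.330) ≈ 0.0004.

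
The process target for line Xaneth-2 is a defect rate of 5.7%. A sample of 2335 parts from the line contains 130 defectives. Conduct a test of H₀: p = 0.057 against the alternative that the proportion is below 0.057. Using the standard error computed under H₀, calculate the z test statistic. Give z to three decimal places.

p̂ = 130/2335 ≈ 0.055675.
Under H₀, SE = √(0.057·0.943/2335) = √(2.30197e-05) = 0.004798.
z = (0.055675 − 0.057)/0.004798 = -0.001325/0.004798 = -0.276.
p-value = P(Z < -0.276) ≈ 0.3912.

z = -0.276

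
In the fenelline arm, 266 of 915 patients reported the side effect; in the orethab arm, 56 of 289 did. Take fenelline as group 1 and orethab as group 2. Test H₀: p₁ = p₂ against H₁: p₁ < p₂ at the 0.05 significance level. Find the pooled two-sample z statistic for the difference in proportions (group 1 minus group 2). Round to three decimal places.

z = 3.246

p̂₁ = 266/915 ≈ 0.290710, p̂₂ = 56/289 ≈ 0.193772.
Pooled p̂ = (266+56)/(915+289) = 322/1204 = 0.267442.
SE = √(0.195917 × 0.0045531) = 0.029867.
z = (0.290710 − 0.193772)/0.029867 = 0.096938/0.029867 = 3.246.
p-value = P(Z < 3.246) ≈ 0.9994; since p > α = 0.05, fail to reject H₀.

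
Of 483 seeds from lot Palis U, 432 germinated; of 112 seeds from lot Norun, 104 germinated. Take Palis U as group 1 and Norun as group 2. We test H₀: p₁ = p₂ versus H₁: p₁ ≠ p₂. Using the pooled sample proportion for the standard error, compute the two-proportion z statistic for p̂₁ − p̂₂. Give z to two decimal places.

p̂₁ = 432/483 = 0.8944, p̂₂ = 104/112 = 0.9286.
Pooled p̂ = (432+104)/(483+112) = 536/595 = 0.9008.
SE = √(0.089327 × 0.010999) = 0.0313.
z = (0.8944 − 0.9286)/0.0313 = -0.0342/0.0313 = -1.09.

z = -1.09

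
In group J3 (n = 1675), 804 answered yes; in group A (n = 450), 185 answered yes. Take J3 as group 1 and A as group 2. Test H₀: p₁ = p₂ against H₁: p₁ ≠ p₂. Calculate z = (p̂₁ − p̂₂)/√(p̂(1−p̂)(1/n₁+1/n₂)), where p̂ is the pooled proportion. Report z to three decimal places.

p̂₁ = 804/1675 = 0.480000, p̂₂ = 185/450 = 0.411111.
Pooled p̂ = (804+185)/(1675+450) = 989/2125 = 0.465412.
SE = √(0.248804 × 0.00281924) = 0.026485.
z = (0.480000 − 0.411111)/0.026485 = 0.068889/0.026485 = 2.601.
Two-sided p-value ≈ 2·Φ(−2.601) = 0.0093.

z = 2.601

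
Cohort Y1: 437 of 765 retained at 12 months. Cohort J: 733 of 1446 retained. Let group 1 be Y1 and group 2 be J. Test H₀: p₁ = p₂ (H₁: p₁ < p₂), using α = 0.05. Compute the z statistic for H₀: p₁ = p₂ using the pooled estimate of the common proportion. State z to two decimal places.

p̂₁ = 437/765 ≈ 0.5712, p̂₂ = 733/1446 ≈ 0.5069.
Pooled p̂ = (437+733)/(765+1446) = 1170/2211 = 0.5292.
SE = √(0.249149 × 0.00199875) = 0.0223.
z = (0.5712 − 0.5069)/0.0223 = 0.0643/0.0223 = 2.88.
p-value = P(Z < 2.883) ≈ 0.9980; since p > α = 0.05, fail to reject H₀.

z = 2.88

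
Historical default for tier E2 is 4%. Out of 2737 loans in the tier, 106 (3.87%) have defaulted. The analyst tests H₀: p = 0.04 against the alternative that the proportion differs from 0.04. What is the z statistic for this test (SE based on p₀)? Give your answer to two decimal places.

z = -0.34

p̂ = 106/2737 ≈ 0.03873.
Standard error under H₀: √(0.04×0.96/2737) = 0.00375.
z = (0.03873 − 0.04)/0.00375 = -0.00127/0.00375 = -0.34.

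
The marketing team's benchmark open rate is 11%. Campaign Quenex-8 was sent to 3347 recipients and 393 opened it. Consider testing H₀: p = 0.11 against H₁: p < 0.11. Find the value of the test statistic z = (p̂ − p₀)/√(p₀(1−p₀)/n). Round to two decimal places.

p̂ = 393/3347 = 0.1174.
Under H₀, SE = √(0.11·0.89/3347) = √(2.92501e-05) = 0.0054.
z = (0.1174 − 0.11)/0.0054 = 0.0074/0.0054 = 1.37.
p-value = P(Z < 1.372) ≈ 0.9149.

z = 1.37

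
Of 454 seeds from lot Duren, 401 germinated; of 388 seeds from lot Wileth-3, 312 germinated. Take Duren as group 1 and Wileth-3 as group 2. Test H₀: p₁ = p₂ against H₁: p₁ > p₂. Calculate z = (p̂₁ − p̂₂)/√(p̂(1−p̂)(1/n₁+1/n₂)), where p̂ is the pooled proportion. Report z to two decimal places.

p̂₁ = 401/454 = 0.8833, p̂₂ = 312/388 = 0.8041.
Pooled p̂ = (401+312)/(454+388) = 713/842 = 0.8468.
SE = √(0.129734 × 0.00477996) = 0.0249.
z = (0.8833 − 0.8041)/0.0249 = 0.0792/0.0249 = 3.18.

z = 3.18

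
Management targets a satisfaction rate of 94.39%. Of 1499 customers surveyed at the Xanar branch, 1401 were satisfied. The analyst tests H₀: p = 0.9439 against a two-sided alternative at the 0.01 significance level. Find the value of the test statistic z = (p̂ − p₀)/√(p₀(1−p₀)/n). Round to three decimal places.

z = -1.561

p̂ = 1401/1499 ≈ 0.934623.
Under H₀, SE = √(0.9439·0.0561/1499) = √(3.53254e-05) = 0.005944.
z = (0.934623 − 0.9439)/0.005944 = -0.009277/0.005944 = -1.561.
Two-sided p-value ≈ 2·Φ(−1.561) = 0.1186; since p > α = 0.01, fail to reject H₀.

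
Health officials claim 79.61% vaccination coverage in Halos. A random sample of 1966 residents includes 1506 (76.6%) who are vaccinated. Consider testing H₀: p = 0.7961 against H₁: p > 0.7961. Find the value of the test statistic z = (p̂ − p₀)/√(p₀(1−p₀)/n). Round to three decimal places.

z = -3.310

p̂ = 1506/1966 = 0.766022.
Under H₀, SE = √(0.7961·0.2039/1966) = √(8.2566e-05) = 0.009087.
z = (0.766022 − 0.7961)/0.009087 = -0.030078/0.009087 = -3.310.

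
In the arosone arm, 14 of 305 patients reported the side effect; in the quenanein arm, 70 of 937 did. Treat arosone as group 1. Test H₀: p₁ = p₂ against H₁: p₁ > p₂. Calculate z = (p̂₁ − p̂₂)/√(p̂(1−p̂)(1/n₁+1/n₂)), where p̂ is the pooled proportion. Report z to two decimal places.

z = -1.74

p̂₁ = 14/305 ≈ 0.04590, p̂₂ = 70/937 ≈ 0.07471.
Pooled p̂ = (14+70)/(305+937) = 84/1242 = 0.06763.
SE = √(0.0630586 × 0.00434592) = 0.01655.
z = (0.04590 − 0.07471)/0.01655 = -0.02881/0.01655 = -1.74.
p-value = P(Z > -1.740) ≈ 0.9591.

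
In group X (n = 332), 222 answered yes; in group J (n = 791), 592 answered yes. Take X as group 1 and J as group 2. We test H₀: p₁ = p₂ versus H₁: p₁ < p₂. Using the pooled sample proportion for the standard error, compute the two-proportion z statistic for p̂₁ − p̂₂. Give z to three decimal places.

p̂₁ = 222/332 ≈ 0.66867, p̂₂ = 592/791 ≈ 0.74842.
Pooled p̂ = (222+592)/(332+791) = 814/1123 = 0.72484.
SE = √(p̂(1−p̂)(1/n₁+1/n₂)) = √(0.72484·0.27516·0.00427627) = √(0.000852881) = 0.02920.
z = (0.66867 − 0.74842)/0.02920 = -0.07975/0.02920 = -2.731.

z = -2.731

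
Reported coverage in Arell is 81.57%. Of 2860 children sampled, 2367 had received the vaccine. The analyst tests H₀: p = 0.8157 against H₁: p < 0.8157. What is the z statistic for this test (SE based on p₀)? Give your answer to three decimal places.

z = 1.644

p̂ = 2367/2860 ≈ 0.82762.
Standard error under H₀: √(0.8157×0.1843/2860) = 0.00725.
z = (0.82762 − 0.8157)/0.00725 = 0.01192/0.00725 = 1.644.
p-value = P(Z < 1.644) ≈ 0.9500.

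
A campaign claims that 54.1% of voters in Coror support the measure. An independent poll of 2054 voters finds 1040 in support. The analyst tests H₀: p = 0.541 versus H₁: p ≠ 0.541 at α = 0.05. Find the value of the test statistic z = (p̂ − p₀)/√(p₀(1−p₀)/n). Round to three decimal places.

p̂ = 1040/2054 ≈ 0.506329.
Standard error under H₀: √(0.541×0.459/2054) = 0.010995.
z = (0.506329 − 0.541)/0.010995 = -0.034671/0.010995 = -3.153.
Two-sided p-value ≈ 2·Φ(−3.153) = 0.0016; since p < α = 0.05, reject H₀.

z = -3.153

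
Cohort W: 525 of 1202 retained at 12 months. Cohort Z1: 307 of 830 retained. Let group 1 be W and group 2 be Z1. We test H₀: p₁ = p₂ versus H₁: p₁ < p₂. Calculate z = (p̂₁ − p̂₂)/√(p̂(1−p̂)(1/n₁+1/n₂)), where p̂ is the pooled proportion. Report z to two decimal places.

p̂₁ = 525/1202 ≈ 0.4368, p̂₂ = 307/830 ≈ 0.3699.
Pooled p̂ = (525+307)/(1202+830) = 832/2032 = 0.4094.
SE = √(0.2418 × 0.00203677) = 0.0222.
z = (0.4368 − 0.3699)/0.0222 = 0.0669/0.0222 = 3.01.
p-value = P(Z < 3.014) ≈ 0.9987.

z = 3.01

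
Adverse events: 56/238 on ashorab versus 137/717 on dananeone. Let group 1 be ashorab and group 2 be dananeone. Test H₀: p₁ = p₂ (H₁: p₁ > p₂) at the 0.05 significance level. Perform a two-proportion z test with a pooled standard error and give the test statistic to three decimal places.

z = 1.472

p̂₁ = 56/238 ≈ 0.23529, p̂₂ = 137/717 ≈ 0.19107.
Pooled p̂ = (56+137)/(238+717) = 193/955 = 0.20209.
SE = √(0.161252 × 0.00559638) = 0.03004.
z = (0.23529 − 0.19107)/0.03004 = 0.04422/0.03004 = 1.472.
p-value = P(Z > 1.472) ≈ 0.0705; since p > α = 0.05, fail to reject H₀.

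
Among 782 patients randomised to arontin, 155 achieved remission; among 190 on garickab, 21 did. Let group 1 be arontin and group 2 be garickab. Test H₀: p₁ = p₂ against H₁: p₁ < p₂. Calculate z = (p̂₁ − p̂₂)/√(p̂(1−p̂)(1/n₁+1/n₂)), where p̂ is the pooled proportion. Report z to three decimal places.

p̂₁ = 155/782 ≈ 0.19821, p̂₂ = 21/190 ≈ 0.11053.
Pooled p̂ = (155+21)/(782+190) = 176/972 = 0.18107.
SE = √(p̂(1−p̂)(1/n₁+1/n₂)) = √(0.18107·0.81893·0.00654193) = √(0.000970061) = 0.03115.
z = (0.19821 − 0.11053)/0.03115 = 0.08768/0.03115 = 2.815.

z = 2.815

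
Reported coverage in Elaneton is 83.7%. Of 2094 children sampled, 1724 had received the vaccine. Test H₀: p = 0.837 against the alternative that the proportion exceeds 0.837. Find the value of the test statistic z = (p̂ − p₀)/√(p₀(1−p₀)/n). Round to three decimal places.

p̂ = 1724/2094 = 0.823305.
SE = √(p₀(1−p₀)/n) = √(0.13643/2094) = 0.008072.
z = (0.823305 − 0.837)/0.008072 = -0.013695/0.008072 = -1.697.
p-value = P(Z > -1.697) ≈ 0.9551.

z = -1.697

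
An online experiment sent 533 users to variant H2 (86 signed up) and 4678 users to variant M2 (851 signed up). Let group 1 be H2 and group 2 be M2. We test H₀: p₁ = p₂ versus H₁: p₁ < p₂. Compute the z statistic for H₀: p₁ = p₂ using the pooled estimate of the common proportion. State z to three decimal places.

z = -1.171

p̂₁ = 86/533 = 0.16135, p̂₂ = 851/4678 = 0.18192.
Pooled p̂ = (86+851)/(533+4678) = 937/5211 = 0.17981.
SE = √(0.14748 × 0.00208994) = 0.01756.
z = (0.16135 − 0.18192)/0.01756 = -0.02057/0.01756 = -1.171.
p-value = P(Z < -1.171) ≈ 0.1207.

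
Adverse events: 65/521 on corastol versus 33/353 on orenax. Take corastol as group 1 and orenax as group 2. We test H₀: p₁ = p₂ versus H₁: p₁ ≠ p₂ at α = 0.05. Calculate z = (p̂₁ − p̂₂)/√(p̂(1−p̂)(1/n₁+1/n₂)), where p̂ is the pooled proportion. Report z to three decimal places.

z = 1.438

p̂₁ = 65/521 = 0.12476, p̂₂ = 33/353 = 0.09348.
Pooled p̂ = (65+33)/(521+353) = 98/874 = 0.11213.
SE = √(p̂(1−p̂)(1/n₁+1/n₂)) = √(0.11213·0.88787·0.00475225) = √(0.000473112) = 0.02175.
z = (0.12476 − 0.09348)/0.02175 = 0.03128/0.02175 = 1.438.
Two-sided p-value ≈ 2·Φ(−1.438) = 0.1505, so at α = 0.05 we fail to reject H₀.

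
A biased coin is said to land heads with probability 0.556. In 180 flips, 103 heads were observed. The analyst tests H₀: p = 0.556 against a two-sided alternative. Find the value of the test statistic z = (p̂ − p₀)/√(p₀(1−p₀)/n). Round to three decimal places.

z = 0.438

p̂ = 103/180 ≈ 0.57222.
SE = √(p₀(1−p₀)/n) = √(0.24686/180) = 0.03703.
z = (0.57222 − 0.556)/0.03703 = 0.01622/0.03703 = 0.438.
p-value = 2·P(Z > 0.438) ≈ 0.6614.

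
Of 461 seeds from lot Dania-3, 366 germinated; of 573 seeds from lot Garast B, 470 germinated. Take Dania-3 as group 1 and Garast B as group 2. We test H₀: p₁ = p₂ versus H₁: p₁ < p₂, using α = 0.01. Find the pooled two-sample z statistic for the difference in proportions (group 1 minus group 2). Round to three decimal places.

p̂₁ = 366/461 = 0.79393, p̂₂ = 470/573 = 0.82024.
Pooled p̂ = (366+470)/(461+573) = 836/1034 = 0.80851.
SE = √(p̂(1−p̂)(1/n₁+1/n₂)) = √(0.80851·0.19149·0.0039144) = √(0.000606032) = 0.02462.
z = (0.79393 − 0.82024)/0.02462 = -0.02631/0.02462 = -1.069.
p-value = P(Z < -1.069) ≈ 0.1425, so at α = 0.01 we fail to reject H₀.

z = -1.069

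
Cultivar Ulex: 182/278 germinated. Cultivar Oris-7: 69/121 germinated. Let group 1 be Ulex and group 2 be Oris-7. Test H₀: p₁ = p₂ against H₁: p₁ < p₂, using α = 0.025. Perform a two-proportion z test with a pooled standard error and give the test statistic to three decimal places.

z = 1.605

p̂₁ = 182/278 = 0.65468, p̂₂ = 69/121 = 0.57025.
Pooled p̂ = (182+69)/(278+121) = 251/399 = 0.62907.
SE = √(p̂(1−p̂)(1/n₁+1/n₂)) = √(0.62907·0.37093·0.0118616) = √(0.00276779) = 0.05261.
z = (0.65468 − 0.57025)/0.05261 = 0.08443/0.05261 = 1.605.
p-value = P(Z < 1.605) ≈ 0.9457; since p > α = 0.025, fail to reject H₀.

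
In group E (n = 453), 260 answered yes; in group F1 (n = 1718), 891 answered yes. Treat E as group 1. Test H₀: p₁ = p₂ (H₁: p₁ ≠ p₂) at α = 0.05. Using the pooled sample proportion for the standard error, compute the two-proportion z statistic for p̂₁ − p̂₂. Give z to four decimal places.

z = 2.0988

p̂₁ = 260/453 = 0.573951, p̂₂ = 891/1718 = 0.518626.
Pooled p̂ = (260+891)/(453+1718) = 1151/2171 = 0.530170.
SE = √(p̂(1−p̂)(1/n₁+1/n₂)) = √(0.530170·0.469830·0.00278958) = √(0.000694855) = 0.026360.
z = (0.573951 − 0.518626)/0.026360 = 0.055325/0.026360 = 2.0988.
p-value = 2·P(Z > 2.099) ≈ 0.0358, so at α = 0.05 we reject H₀.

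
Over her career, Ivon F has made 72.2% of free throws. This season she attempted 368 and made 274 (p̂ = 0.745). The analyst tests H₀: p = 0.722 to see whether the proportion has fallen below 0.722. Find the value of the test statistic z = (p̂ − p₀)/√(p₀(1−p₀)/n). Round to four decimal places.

z = 0.9662

p̂ = 274/368 = 0.744565.
Standard error under H₀: √(0.722×0.278/368) = 0.023354.
z = (0.744565 − 0.722)/0.023354 = 0.022565/0.023354 = 0.9662.
p-value = P(Z < 0.966) ≈ 0.8330.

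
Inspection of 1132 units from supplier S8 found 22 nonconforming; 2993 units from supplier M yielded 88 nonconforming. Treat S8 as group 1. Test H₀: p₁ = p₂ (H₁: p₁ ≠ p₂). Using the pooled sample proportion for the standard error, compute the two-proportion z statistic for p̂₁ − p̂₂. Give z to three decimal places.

p̂₁ = 22/1132 ≈ 0.019435, p̂₂ = 88/2993 ≈ 0.029402.
Pooled p̂ = (22+88)/(1132+2993) = 110/4125 = 0.026667.
SE = √(0.0259556 × 0.00121751) = 0.005621.
z = (0.019435 − 0.029402)/0.005621 = -0.009967/0.005621 = -1.773.

z = -1.773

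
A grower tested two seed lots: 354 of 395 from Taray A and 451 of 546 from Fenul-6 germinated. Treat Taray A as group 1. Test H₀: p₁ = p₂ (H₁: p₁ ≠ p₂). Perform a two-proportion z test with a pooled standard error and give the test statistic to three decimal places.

p̂₁ = 354/395 = 0.89620, p̂₂ = 451/546 = 0.82601.
Pooled p̂ = (354+451)/(395+546) = 805/941 = 0.85547.
SE = √(p̂(1−p̂)(1/n₁+1/n₂)) = √(0.85547·0.14453·0.00436315) = √(0.000539455) = 0.02323.
z = (0.89620 − 0.82601)/0.02323 = 0.07019/0.02323 = 3.022.
Two-sided p-value ≈ 2·Φ(−3.022) = 0.0025.

z = 3.022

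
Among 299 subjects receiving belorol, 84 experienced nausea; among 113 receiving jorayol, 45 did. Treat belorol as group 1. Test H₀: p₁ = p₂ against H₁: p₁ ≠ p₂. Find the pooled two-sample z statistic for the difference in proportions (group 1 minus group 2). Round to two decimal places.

z = -2.29

p̂₁ = 84/299 = 0.2809, p̂₂ = 45/113 = 0.3982.
Pooled p̂ = (84+45)/(299+113) = 129/412 = 0.3131.
SE = √(p̂(1−p̂)(1/n₁+1/n₂)) = √(0.3131·0.6869·0.012194) = √(0.00262258) = 0.0512.
z = (0.2809 − 0.3982)/0.0512 = -0.1173/0.0512 = -2.29.
Two-sided p-value ≈ 2·Φ(−2.290) = 0.0220.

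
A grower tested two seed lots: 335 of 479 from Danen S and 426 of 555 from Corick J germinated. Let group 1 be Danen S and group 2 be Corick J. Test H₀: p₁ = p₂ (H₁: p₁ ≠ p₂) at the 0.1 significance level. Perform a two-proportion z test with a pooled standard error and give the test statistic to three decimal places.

z = -2.481

p̂₁ = 335/479 ≈ 0.69937, p̂₂ = 426/555 ≈ 0.76757.
Pooled p̂ = (335+426)/(479+555) = 761/1034 = 0.73598.
SE = √(p̂(1−p̂)(1/n₁+1/n₂)) = √(0.73598·0.26402·0.00388948) = √(0.000755785) = 0.02749.
z = (0.69937 − 0.76757)/0.02749 = -0.06820/0.02749 = -2.481.
Two-sided p-value ≈ 2·Φ(−2.481) = 0.0131. With α = 0.1, reject H₀.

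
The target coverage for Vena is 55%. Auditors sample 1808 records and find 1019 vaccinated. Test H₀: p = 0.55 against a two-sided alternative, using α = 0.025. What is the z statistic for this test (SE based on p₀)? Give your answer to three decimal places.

z = 1.163

p̂ = 1019/1808 ≈ 0.56361.
Standard error under H₀: √(0.55×0.45/1808) = 0.01170.
z = (0.56361 − 0.55)/0.01170 = 0.01361/0.01170 = 1.163.
p-value = 2·P(Z > 1.163) ≈ 0.2449, so at α = 0.025 we fail to reject H₀.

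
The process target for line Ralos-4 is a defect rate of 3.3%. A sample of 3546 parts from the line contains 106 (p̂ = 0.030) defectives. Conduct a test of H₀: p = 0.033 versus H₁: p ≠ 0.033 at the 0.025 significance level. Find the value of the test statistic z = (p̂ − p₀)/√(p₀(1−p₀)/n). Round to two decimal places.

z = -1.04

p̂ = 106/3546 ≈ 0.02989.
Standard error under H₀: √(0.033×0.967/3546) = 0.00300.
z = (0.02989 − 0.033)/0.00300 = -0.00311/0.00300 = -1.04.
Two-sided p-value ≈ 2·Φ(−1.036) = 0.3003. With α = 0.025, fail to reject H₀.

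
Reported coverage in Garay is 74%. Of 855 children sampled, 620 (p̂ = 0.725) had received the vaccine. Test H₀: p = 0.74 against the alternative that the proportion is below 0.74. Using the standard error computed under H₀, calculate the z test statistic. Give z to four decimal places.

p̂ = 620/855 = 0.725146.
Standard error under H₀: √(0.74×0.26/855) = 0.015001.
z = (0.725146 − 0.74)/0.015001 = -0.014854/0.015001 = -0.9902.
p-value = P(Z < -0.990) ≈ 0.1610.

z = -0.9902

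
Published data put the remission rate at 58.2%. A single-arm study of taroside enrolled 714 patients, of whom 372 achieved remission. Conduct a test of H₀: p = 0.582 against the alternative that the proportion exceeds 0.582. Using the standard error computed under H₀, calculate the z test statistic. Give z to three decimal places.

z = -3.304

p̂ = 372/714 = 0.52101.
Standard error under H₀: √(0.582×0.418/714) = 0.01846.
z = (0.52101 − 0.582)/0.01846 = -0.06099/0.01846 = -3.304.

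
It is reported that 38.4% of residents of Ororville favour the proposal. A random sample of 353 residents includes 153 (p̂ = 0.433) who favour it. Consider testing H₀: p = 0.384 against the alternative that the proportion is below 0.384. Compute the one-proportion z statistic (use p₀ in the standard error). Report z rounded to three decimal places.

z = 1.909

p̂ = 153/353 = 0.43343.
Standard error under H₀: √(0.384×0.616/353) = 0.02589.
z = (0.43343 − 0.384)/0.02589 = 0.04943/0.02589 = 1.909.
p-value = P(Z < 1.909) ≈ 0.9719.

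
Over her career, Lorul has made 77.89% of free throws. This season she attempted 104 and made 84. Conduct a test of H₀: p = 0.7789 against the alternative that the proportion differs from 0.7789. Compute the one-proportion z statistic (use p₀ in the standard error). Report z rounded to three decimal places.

p̂ = 84/104 = 0.80769.
Standard error under H₀: √(0.7789×0.2211/104) = 0.04069.
z = (0.80769 − 0.7789)/0.04069 = 0.02879/0.04069 = 0.708.
Two-sided p-value ≈ 2·Φ(−0.708) = 0.4792.

z = 0.708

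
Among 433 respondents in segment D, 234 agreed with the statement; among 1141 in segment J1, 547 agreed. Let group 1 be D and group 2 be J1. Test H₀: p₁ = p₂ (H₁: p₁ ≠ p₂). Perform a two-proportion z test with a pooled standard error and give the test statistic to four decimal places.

z = 2.1619

p̂₁ = 234/433 ≈ 0.540416, p̂₂ = 547/1141 ≈ 0.479404.
Pooled p̂ = (234+547)/(433+1141) = 781/1574 = 0.496188.
SE = √(p̂(1−p̂)(1/n₁+1/n₂)) = √(0.496188·0.503812·0.00318589) = √(0.000796427) = 0.028221.
z = (0.540416 − 0.479404)/0.028221 = 0.061012/0.028221 = 2.1619.
p-value = 2·P(Z > 2.162) ≈ 0.0306.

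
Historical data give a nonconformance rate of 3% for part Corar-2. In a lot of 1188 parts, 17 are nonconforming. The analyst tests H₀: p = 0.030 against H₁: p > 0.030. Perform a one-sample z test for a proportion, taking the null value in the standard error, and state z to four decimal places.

p̂ = 17/1188 = 0.0143098.
SE = √(p₀(1−p₀)/n) = √(0.0291/1188) = 0.0049492.
z = (0.0143098 − 0.03)/0.0049492 = -0.0156902/0.0049492 = -3.1702.
p-value = P(Z > -3.170) ≈ 0.9992.

z = -3.1702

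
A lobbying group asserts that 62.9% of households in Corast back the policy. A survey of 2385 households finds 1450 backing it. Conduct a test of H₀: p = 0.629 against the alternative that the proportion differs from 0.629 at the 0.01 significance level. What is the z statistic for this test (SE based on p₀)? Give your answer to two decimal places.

z = -2.13

p̂ = 1450/2385 ≈ 0.60797.
Under H₀, SE = √(0.629·0.371/2385) = √(9.78444e-05) = 0.00989.
z = (0.60797 − 0.629)/0.00989 = -0.02103/0.00989 = -2.13.
p-value = 2·P(Z > 2.126) ≈ 0.0335, so at α = 0.01 we fail to reject H₀.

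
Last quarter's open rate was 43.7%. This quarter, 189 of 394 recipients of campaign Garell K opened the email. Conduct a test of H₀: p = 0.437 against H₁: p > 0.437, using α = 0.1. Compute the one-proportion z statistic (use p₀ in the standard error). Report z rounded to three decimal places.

z = 1.709

p̂ = 189/394 = 0.47970.
SE = √(p₀(1−p₀)/n) = √(0.24603/394) = 0.02499.
z = (0.47970 − 0.437)/0.02499 = 0.04270/0.02499 = 1.709.
p-value = P(Z > 1.709) ≈ 0.0438. With α = 0.1, reject H₀.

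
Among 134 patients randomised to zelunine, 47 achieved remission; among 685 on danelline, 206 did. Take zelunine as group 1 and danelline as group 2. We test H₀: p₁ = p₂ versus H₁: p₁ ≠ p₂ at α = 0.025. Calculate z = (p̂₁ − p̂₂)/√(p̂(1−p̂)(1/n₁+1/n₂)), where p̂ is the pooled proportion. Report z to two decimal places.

p̂₁ = 47/134 ≈ 0.3507, p̂₂ = 206/685 ≈ 0.3007.
Pooled p̂ = (47+206)/(134+685) = 253/819 = 0.3089.
SE = √(0.213486 × 0.00892254) = 0.0436.
z = (0.3507 − 0.3007)/0.0436 = 0.0500/0.0436 = 1.15.
Two-sided p-value ≈ 2·Φ(−1.146) = 0.2518. With α = 0.025, fail to reject H₀.

z = 1.15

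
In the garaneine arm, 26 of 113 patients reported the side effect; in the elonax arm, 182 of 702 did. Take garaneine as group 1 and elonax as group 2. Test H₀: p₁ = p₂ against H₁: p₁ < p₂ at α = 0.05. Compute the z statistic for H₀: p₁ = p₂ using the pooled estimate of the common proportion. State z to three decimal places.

p̂₁ = 26/113 ≈ 0.23009, p̂₂ = 182/702 ≈ 0.25926.
Pooled p̂ = (26+182)/(113+702) = 208/815 = 0.25521.
SE = √(p̂(1−p̂)(1/n₁+1/n₂)) = √(0.25521·0.74479·0.0102741) = √(0.00195289) = 0.04419.
z = (0.23009 − 0.25926)/0.04419 = -0.02917/0.04419 = -0.660.
p-value = P(Z < -0.660) ≈ 0.2546; since p > α = 0.05, fail to reject H₀.

z = -0.660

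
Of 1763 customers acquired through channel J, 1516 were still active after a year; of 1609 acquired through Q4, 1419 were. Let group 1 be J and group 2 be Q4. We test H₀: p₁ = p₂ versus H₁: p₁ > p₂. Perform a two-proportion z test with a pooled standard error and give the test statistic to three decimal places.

z = -1.901

p̂₁ = 1516/1763 = 0.85990, p̂₂ = 1419/1609 = 0.88191.
Pooled p̂ = (1516+1419)/(1763+1609) = 2935/3372 = 0.87040.
SE = √(p̂(1−p̂)(1/n₁+1/n₂)) = √(0.87040·0.12960·0.00118872) = √(0.000134089) = 0.01158.
z = (0.85990 − 0.88191)/0.01158 = -0.02201/0.01158 = -1.901.
p-value = P(Z > -1.901) ≈ 0.9714.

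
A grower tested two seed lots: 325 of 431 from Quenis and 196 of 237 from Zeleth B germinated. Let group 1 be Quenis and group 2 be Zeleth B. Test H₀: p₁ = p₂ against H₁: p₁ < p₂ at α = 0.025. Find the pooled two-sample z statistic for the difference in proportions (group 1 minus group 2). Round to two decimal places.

p̂₁ = 325/431 = 0.7541, p̂₂ = 196/237 = 0.8270.
Pooled p̂ = (325+196)/(431+237) = 521/668 = 0.7799.
SE = √(p̂(1−p̂)(1/n₁+1/n₂)) = √(0.7799·0.2201·0.00653959) = √(0.00112241) = 0.0335.
z = (0.7541 − 0.8270)/0.0335 = -0.0729/0.0335 = -2.18.
p-value = P(Z < -2.177) ≈ 0.0147; since p < α = 0.025, reject H₀.

z = -2.18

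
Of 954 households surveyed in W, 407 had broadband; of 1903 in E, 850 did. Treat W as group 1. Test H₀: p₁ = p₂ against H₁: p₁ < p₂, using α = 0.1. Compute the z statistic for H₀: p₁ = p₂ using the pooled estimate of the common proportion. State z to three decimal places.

p̂₁ = 407/954 = 0.42662, p̂₂ = 850/1903 = 0.44666.
Pooled p̂ = (407+850)/(954+1903) = 1257/2857 = 0.43997.
SE = √(p̂(1−p̂)(1/n₁+1/n₂)) = √(0.43997·0.56003·0.0015737) = √(0.000387755) = 0.01969.
z = (0.42662 − 0.44666)/0.01969 = -0.02004/0.01969 = -1.018.
p-value = P(Z < -1.018) ≈ 0.1544. With α = 0.1, fail to reject H₀.

z = -1.018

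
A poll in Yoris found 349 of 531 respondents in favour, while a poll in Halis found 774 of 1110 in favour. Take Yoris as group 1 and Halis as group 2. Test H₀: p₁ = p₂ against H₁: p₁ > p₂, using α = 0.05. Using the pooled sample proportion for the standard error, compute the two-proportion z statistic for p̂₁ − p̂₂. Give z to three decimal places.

p̂₁ = 349/531 ≈ 0.65725, p̂₂ = 774/1110 ≈ 0.69730.
Pooled p̂ = (349+774)/(531+1110) = 1123/1641 = 0.68434.
SE = √(0.216019 × 0.00278414) = 0.02452.
z = (0.65725 − 0.69730)/0.02452 = -0.04005/0.02452 = -1.633.
p-value = P(Z > -1.633) ≈ 0.9488. With α = 0.05, fail to reject H₀.

z = -1.633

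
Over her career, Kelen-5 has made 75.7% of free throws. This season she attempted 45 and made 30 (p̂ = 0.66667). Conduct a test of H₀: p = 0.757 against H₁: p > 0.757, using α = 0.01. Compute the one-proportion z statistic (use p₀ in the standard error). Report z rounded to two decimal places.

p̂ = 30/45 = 0.6667.
Under H₀, SE = √(0.757·0.243/45) = √(0.0040878) = 0.0639.
z = (0.6667 − 0.757)/0.0639 = -0.0903/0.0639 = -1.41.
p-value = P(Z > -1.413) ≈ 0.9212, so at α = 0.01 we fail to reject H₀.

z = -1.41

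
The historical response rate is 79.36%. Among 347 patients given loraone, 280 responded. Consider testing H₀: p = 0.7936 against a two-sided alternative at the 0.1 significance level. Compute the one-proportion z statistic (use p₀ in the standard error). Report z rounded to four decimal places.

p̂ = 280/347 = 0.806916.
Under H₀, SE = √(0.7936·0.2064/347) = √(0.000472043) = 0.021727.
z = (0.806916 − 0.7936)/0.021727 = 0.013316/0.021727 = 0.6129.
Two-sided p-value ≈ 2·Φ(−0.613) = 0.5399. With α = 0.1, fail to reject H₀.

z = 0.6129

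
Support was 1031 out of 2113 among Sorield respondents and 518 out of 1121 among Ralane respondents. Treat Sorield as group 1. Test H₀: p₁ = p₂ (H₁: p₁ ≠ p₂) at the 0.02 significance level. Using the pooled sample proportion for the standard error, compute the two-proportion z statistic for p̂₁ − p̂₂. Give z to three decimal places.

z = 1.400

p̂₁ = 1031/2113 ≈ 0.48793, p̂₂ = 518/1121 ≈ 0.46209.
Pooled p̂ = (1031+518)/(2113+1121) = 1549/3234 = 0.47897.
SE = √(0.249558 × 0.00136532) = 0.01846.
z = (0.48793 − 0.46209)/0.01846 = 0.02584/0.01846 = 1.400.
Two-sided p-value ≈ 2·Φ(−1.400) = 0.1615; since p > α = 0.02, fail to reject H₀.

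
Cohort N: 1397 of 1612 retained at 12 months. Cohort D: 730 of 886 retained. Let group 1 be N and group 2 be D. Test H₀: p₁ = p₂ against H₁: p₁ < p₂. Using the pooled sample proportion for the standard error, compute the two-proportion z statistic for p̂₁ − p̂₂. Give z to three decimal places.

p̂₁ = 1397/1612 = 0.866625, p̂₂ = 730/886 = 0.823928.
Pooled p̂ = (1397+730)/(1612+886) = 2127/2498 = 0.851481.
SE = √(0.126461 × 0.00174902) = 0.014872.
z = (0.866625 − 0.823928)/0.014872 = 0.042697/0.014872 = 2.871.

z = 2.871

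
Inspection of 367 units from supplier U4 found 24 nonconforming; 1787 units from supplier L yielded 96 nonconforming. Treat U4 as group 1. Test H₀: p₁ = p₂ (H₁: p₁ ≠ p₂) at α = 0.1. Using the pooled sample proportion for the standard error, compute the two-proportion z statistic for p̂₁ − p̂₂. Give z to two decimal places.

z = 0.89

p̂₁ = 24/367 = 0.0654, p̂₂ = 96/1787 = 0.0537.
Pooled p̂ = (24+96)/(367+1787) = 120/2154 = 0.0557.
SE = √(0.0526067 × 0.00328439) = 0.0131.
z = (0.0654 − 0.0537)/0.0131 = 0.0117/0.0131 = 0.89.
p-value = 2·P(Z > 0.888) ≈ 0.3745; since p > α = 0.1, fail to reject H₀.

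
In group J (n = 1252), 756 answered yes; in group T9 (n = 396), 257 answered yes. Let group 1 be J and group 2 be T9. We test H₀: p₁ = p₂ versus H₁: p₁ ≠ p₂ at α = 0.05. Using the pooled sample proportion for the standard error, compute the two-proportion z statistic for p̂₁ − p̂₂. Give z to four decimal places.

p̂₁ = 756/1252 ≈ 0.603834, p̂₂ = 257/396 ≈ 0.648990.
Pooled p̂ = (756+257)/(1252+396) = 1013/1648 = 0.614684.
SE = √(0.236847 × 0.00332397) = 0.028058.
z = (0.603834 − 0.648990)/0.028058 = -0.045156/0.028058 = -1.6094.
p-value = 2·P(Z > 1.609) ≈ 0.1075; since p > α = 0.05, fail to reject H₀.

z = -1.6094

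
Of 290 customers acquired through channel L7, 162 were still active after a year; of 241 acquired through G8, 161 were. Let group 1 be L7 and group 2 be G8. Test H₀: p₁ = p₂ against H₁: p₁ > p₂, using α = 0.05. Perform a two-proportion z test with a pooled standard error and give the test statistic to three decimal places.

p̂₁ = 162/290 ≈ 0.55862, p̂₂ = 161/241 ≈ 0.66805.
Pooled p̂ = (162+161)/(290+241) = 323/531 = 0.60829.
SE = √(0.238274 × 0.00759765) = 0.04255.
z = (0.55862 − 0.66805)/0.04255 = -0.10943/0.04255 = -2.572.
p-value = P(Z > -2.572) ≈ 0.9949, so at α = 0.05 we fail to reject H₀.

z = -2.572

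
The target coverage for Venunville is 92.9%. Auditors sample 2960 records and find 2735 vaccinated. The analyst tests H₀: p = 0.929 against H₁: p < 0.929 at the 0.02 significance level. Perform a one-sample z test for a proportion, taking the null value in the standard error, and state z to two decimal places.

z = -1.06

p̂ = 2735/2960 ≈ 0.9240.
Under H₀, SE = √(0.929·0.071/2960) = √(2.22834e-05) = 0.0047.
z = (0.9240 − 0.929)/0.0047 = -0.0050/0.0047 = -1.06.
p-value = P(Z < -1.062) ≈ 0.1441, so at α = 0.02 we fail to reject H₀.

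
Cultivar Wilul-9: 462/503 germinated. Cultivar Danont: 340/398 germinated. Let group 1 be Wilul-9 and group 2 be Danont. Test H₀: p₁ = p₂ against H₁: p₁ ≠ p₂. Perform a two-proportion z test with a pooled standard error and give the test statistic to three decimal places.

p̂₁ = 462/503 ≈ 0.91849, p̂₂ = 340/398 ≈ 0.85427.
Pooled p̂ = (462+340)/(503+398) = 802/901 = 0.89012.
SE = √(0.0978048 × 0.00450063) = 0.02098.
z = (0.91849 − 0.85427)/0.02098 = 0.06422/0.02098 = 3.061.

z = 3.061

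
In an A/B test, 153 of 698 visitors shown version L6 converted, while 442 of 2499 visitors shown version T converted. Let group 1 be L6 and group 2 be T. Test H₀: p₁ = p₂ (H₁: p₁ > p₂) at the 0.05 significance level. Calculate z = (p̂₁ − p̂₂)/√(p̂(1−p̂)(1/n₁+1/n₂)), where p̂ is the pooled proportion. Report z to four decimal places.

p̂₁ = 153/698 ≈ 0.219198, p̂₂ = 442/2499 ≈ 0.176871.
Pooled p̂ = (153+442)/(698+2499) = 595/3197 = 0.186112.
SE = √(p̂(1−p̂)(1/n₁+1/n₂)) = √(0.186112·0.813888·0.00183282) = √(0.000277626) = 0.016662.
z = (0.219198 − 0.176871)/0.016662 = 0.042327/0.016662 = 2.5403.
p-value = P(Z > 2.540) ≈ 0.0055. With α = 0.05, reject H₀.

z = 2.5403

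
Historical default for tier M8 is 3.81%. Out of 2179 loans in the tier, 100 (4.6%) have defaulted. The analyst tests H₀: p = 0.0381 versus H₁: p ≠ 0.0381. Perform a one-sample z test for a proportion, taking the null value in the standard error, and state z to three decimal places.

p̂ = 100/2179 = 0.04589.
SE = √(p₀(1−p₀)/n) = √(0.036648/2179) = 0.00410.
z = (0.04589 − 0.0381)/0.00410 = 0.00779/0.00410 = 1.900.

z = 1.900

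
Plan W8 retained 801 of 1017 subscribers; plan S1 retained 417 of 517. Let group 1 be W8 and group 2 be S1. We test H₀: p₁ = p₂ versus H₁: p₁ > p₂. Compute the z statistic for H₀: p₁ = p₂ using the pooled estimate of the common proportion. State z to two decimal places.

p̂₁ = 801/1017 ≈ 0.7876, p̂₂ = 417/517 ≈ 0.8066.
Pooled p̂ = (801+417)/(1017+517) = 1218/1534 = 0.7940.
SE = √(p̂(1−p̂)(1/n₁+1/n₂)) = √(0.7940·0.2060·0.00291752) = √(0.000477197) = 0.0218.
z = (0.7876 − 0.8066)/0.0218 = -0.0190/0.0218 = -0.87.

z = -0.87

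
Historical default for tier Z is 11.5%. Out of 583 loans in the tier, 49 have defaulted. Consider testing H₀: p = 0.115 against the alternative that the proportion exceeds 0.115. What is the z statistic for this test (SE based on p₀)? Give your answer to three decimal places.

z = -2.343

p̂ = 49/583 ≈ 0.08405.
SE = √(p₀(1−p₀)/n) = √(0.10178/583) = 0.01321.
z = (0.08405 − 0.115)/0.01321 = -0.03095/0.01321 = -2.343.
p-value = P(Z > -2.343) ≈ 0.9904.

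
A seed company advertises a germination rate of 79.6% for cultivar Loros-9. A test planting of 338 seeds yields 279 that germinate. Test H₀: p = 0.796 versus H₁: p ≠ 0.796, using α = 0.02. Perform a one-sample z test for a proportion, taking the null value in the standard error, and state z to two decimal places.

p̂ = 279/338 = 0.8254.
Standard error under H₀: √(0.796×0.204/338) = 0.0219.
z = (0.8254 − 0.796)/0.0219 = 0.0294/0.0219 = 1.34.
p-value = 2·P(Z > 1.343) ≈ 0.1792. With α = 0.02, fail to reject H₀.

z = 1.34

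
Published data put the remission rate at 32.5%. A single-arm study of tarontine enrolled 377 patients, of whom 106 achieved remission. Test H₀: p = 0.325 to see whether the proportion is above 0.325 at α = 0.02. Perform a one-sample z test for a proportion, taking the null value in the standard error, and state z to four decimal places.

p̂ = 106/377 ≈ 0.281167.
Standard error under H₀: √(0.325×0.675/377) = 0.024123.
z = (0.281167 − 0.325)/0.024123 = -0.043833/0.024123 = -1.8171.
p-value = P(Z > -1.817) ≈ 0.9654. With α = 0.02, fail to reject H₀.

z = -1.8171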